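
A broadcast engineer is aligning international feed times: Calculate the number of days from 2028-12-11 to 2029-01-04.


Start date: 2028-12-11
End date: 2029-01-04
Dec 2028: +21 days
Jan 2029: +3 days
Total: 24 days

24


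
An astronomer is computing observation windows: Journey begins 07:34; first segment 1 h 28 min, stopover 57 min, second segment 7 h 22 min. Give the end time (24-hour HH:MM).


Depart: 07:34
Leg 1: +88 min -> 09:02
Layover: +57 min -> 09:59
Leg 2: +442 min -> 17:21
Total travel: 587 minutes = 9h 47m
Arrival: 17:21

17:21


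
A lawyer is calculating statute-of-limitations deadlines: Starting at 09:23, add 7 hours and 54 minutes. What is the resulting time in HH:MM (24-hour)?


Start time: 09:23
Adding: 7 hours 54 minutes
Minutes: 23 + 54 = 77
Minute overflow: 77 >= 60, so carry 1 hour, minutes = 17
Hours: 9 + 7 + 1 = 17
Result: 17:17

17:17


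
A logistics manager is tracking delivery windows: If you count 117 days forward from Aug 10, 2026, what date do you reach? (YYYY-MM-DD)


Start: 2026-08-10
Adding 117 days
Days remaining in August: 21
After August: 96 days still to add
September 2026: 30 days, 66 remaining
October 2026: 31 days, 35 remaining
November 2026: 30 days, 5 remaining
December 2026 has 31 days, need 5
Result: 2026-12-05

2026-12-05


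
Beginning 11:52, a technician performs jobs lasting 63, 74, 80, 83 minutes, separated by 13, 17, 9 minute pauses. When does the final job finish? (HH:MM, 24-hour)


Start: 11:52 = 712 min from midnight
  after task 1 (63 min): 12:55
  after break (13 min): 13:08
  after task 2 (74 min): 14:22
  after break (17 min): 14:39
  after task 3 (80 min): 15:59
  after break (9 min): 16:08
  after task 4 (83 min): 17:31
Total elapsed: 339 minutes
End time: 17:31

17:31


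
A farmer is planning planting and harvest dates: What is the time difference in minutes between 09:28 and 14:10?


Start time: 09:28 = 568 minutes from midnight
End time: 14:10 = 850 minutes from midnight
Difference: 850 - 568 = 282 minutes
That is 4 hours and 42 minutes

282


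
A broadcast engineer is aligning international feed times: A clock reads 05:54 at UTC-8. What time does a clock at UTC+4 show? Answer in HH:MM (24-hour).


Local time: 05:54 at UTC-8 (offset -8h)
Target zone: UTC+4 (offset 4h)
Difference: 4 - (-8) = 12 hours
Calculation: 5 + (12) = 17
Result: 17:54

17:54


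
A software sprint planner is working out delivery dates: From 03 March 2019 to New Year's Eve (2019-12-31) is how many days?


Start: March 03, 2019
End: December 31, 2019
Days left in March: 28
April: 30
May: 31
June: 30
July: 31
... plus remaining months
Sum of remaining months: 275
Total: 28 + 275 = 303

303


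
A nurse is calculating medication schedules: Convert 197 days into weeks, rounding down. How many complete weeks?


Total days: 197
Days per week: 7
Division: 197 / 7 = 28 remainder 1
Complete weeks: 28
Remaining days: 1

28


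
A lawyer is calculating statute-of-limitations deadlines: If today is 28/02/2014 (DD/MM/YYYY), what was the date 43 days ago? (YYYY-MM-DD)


Start: 2014-02-28
Subtracting 43 days
Days already passed in February: 28
After going back through February: 15 more days to subtract
January 2014 has 31 days, need 15
Result: 2014-01-16

2014-01-16


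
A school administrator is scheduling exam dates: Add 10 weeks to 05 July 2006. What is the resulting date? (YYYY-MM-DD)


Start: 2006-07-05
Weeks to add: 10
Convert to days: 10 x 7 = 70 days
Add 70 days to 2006-07-05
Result: 2006-09-13

2006-09-13


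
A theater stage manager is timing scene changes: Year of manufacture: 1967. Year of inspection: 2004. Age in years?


Birth year: 1967
Current year: 2004
Age = current year - birth year
Age = 2004 - 1967 = 37

37


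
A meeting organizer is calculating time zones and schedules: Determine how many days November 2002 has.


Month: November
Year: 2002
November is a 30-day month
Total: 30 days

30


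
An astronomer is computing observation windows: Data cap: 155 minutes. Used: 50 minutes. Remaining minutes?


Total budget: 155 minutes
Time used: 50 minutes
Remaining: 155 - 50 = 105 minutes
Percent used: 32.3%
Percent remaining: 67.7%

105


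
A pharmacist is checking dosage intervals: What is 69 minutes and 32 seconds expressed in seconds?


Minutes: 69
Extra seconds: 32
Seconds per minute: 60
Minutes to seconds: 69 x 60 = 4140
Total: 4140 + 32 = 4172

4172


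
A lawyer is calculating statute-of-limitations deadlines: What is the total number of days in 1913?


Year: 1913
Check leap year rules:
Divisible by 4? No
1913 is not a leap year
Days: 365

365


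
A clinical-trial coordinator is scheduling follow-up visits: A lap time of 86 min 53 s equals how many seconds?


Minutes: 86
Seconds: 53
Convert minutes to seconds: 86 x 60 = 5160
Add remaining seconds: 5160 + 53 = 5213

5213


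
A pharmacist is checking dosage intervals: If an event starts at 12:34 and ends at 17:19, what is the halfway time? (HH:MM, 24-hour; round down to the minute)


Start time: 12:34 = 754 minutes from midnight
End time: 17:19 = 1039 minutes from midnight
Sum: 754 + 1039 = 1793
Midpoint: 1793 / 2 = 896 minutes
Convert: 896 / 60 = 14 hours, 56 minutes
Result: 14:56

14:56


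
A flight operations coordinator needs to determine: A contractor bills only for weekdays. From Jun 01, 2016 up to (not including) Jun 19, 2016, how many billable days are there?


Start: 2016-06-01 (Wednesday)
End (exclusive): 2016-06-19 (Sunday)
Total calendar days: 18
Full weeks: 18 // 7 = 2 -> 10 weekdays
Remaining 4 days starting on Wednesday:
  Wed(w), Thu(w), Fri(w), Sat(-) -> 3 weekdays
Total business days: 10 + 3 = 13

13


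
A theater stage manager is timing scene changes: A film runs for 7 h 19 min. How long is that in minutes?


Hours: 7
Minutes: 19
Convert hours to minutes: 7 x 60 = 420
Add remaining minutes: 420 + 19 = 439

439


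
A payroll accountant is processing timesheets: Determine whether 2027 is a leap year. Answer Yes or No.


Year: 2027
Divisible by 4? 2027 / 4 = 506.75 -> No
Not divisible by 4, so NOT a leap year

No


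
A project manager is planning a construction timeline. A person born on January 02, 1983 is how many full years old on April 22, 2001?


Birth: 1983-01-02
Reference: 2001-04-22
Year difference: 2001 - 1983 = 18
Has birthday (01-02) occurred by 04-22? Yes
Age in full years: 18

18


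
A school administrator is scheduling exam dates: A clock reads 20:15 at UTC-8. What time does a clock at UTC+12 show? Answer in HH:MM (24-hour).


Local time: 20:15 at UTC-8 (offset -8h)
Target zone: UTC+12 (offset 12h)
Difference: 12 - (-8) = 20 hours
Calculation: 20 + (20) = 40
Wraparound: (40) mod 24 = 16
Result: 16:15

16:15


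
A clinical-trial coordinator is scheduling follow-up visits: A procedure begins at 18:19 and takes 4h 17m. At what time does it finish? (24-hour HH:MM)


Start time: 18:19
Adding: 4 hours 17 minutes
Minutes: 19 + 17 = 36
Hours: 18 + 4 + 0 = 22
Result: 22:36

22:36


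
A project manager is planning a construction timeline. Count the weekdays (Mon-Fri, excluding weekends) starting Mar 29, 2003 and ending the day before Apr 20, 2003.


Start: 2003-03-29 (Saturday)
End (exclusive): 2003-04-20 (Sunday)
Total calendar days: 22
Full weeks: 22 // 7 = 3 -> 15 weekdays
Remaining 1 days starting on Saturday:
  Sat(-) -> 0 weekdays
Total business days: 15 + 0 = 15

15


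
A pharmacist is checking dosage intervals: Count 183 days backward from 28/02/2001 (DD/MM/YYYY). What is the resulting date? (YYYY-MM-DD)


Start: 2001-02-28
Subtracting 183 days
Days already passed in February: 28
After going back through February: 155 more days to subtract
January 2001: 31 days, 124 remaining
December 2000: 31 days, 93 remaining
November 2000: 30 days, 63 remaining
October 2000: 31 days, 32 remaining
Result: 2000-08-29

2000-08-29


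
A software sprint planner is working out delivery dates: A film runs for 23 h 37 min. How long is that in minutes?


Hours: 23
Minutes: 37
Convert hours to minutes: 23 x 60 = 1380
Add remaining minutes: 1380 + 37 = 1417

1417


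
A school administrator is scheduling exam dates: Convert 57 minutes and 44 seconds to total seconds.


Minutes: 57
Extra seconds: 44
Seconds per minute: 60
Minutes to seconds: 57 x 60 = 3420
Total: 3420 + 44 = 3464

3464


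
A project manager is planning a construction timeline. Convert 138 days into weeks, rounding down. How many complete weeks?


Total days: 138
Days per week: 7
Division: 138 / 7 = 19 remainder 5
Complete weeks: 19
Remaining days: 5

19


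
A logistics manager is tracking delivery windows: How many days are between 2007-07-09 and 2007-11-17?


Start date: 2007-07-09
End date: 2007-11-17
Jul 2007: +23 days
Aug 2007: +31 days
Sep 2007: +30 days
Oct 2007: +31 days
Nov 2007: +16 days
Total: 131 days

131


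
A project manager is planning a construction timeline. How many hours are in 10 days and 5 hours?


Days: 10
Extra hours: 5
Hours per day: 24
Days to hours: 10 x 24 = 240
Total: 240 + 5 = 245

245


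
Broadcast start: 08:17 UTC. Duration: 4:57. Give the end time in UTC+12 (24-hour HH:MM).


Start: 08:17 in UTC
Step 1 - add duration:
  minutes: 17 + 57 = 74 (carry 1h)
  hours: 8 + 4 + 1 = 13
  end in UTC: 13:14
Step 2 - convert UTC -> UTC+12:
  offset difference: 12 - (0) = 12 hours
  13 + (12) = 25 -> mod 24 = 1
Result: 01:14 in UTC+12

01:14


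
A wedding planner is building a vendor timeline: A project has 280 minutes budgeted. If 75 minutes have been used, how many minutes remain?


Total budget: 280 minutes
Time used: 75 minutes
Remaining: 280 - 75 = 205 minutes
Percent used: 26.8%
Percent remaining: 73.2%

205


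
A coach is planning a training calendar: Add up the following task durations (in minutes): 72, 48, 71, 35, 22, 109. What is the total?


Durations: 72, 48, 71, 35, 22, 109
Running sum: 72
+ 48 = 120
+ 71 = 191
+ 35 = 226
+ 22 = 248
+ 109 = 357
Total duration: 357 minutes
That is 5 hours and 57 minutes

357


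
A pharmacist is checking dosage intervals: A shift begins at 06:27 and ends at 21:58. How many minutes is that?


Start time: 06:27 = 387 minutes from midnight
End time: 21:58 = 1318 minutes from midnight
Difference: 1318 - 387 = 931 minutes
That is 15 hours and 31 minutes

931


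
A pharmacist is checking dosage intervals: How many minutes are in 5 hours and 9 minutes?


Hours: 5
Extra minutes: 9
Minutes per hour: 60
Hours to minutes: 5 x 60 = 300
Total: 300 + 9 = 309

309


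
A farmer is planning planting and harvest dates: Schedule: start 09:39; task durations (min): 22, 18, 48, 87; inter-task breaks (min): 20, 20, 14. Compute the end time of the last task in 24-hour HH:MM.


Start: 09:39 = 579 min from midnight
  after task 1 (22 min): 10:01
  after break (20 min): 10:21
  after task 2 (18 min): 10:39
  after break (20 min): 10:59
  after task 3 (48 min): 11:47
  after break (14 min): 12:01
  after task 4 (87 min): 13:28
Total elapsed: 229 minutes
End time: 13:28

13:28


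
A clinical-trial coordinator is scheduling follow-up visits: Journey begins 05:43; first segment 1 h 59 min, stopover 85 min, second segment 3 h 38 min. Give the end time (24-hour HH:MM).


Depart: 05:43
Leg 1: +119 min -> 07:42
Layover: +85 min -> 09:07
Leg 2: +218 min -> 12:45
Total travel: 422 minutes = 7h 2m
Arrival: 12:45

12:45


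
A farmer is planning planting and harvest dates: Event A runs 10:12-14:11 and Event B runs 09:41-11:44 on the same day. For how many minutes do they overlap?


Interval A: [612, 851] minutes from midnight
Interval B: [581, 704] minutes from midnight
Overlap start = max(612, 581) = 612
Overlap end = min(851, 704) = 704
Overlap = 704 - 612 = 92 minutes

92


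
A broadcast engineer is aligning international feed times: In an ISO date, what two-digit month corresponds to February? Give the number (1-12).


Calendar month order:
1. January
2. February <--
3. March
February is month number 2

2


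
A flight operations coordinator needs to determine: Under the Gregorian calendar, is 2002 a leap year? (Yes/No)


Year: 2002
Divisible by 4? 2002 / 4 = 500.5 -> No
Not divisible by 4, so NOT a leap year

No


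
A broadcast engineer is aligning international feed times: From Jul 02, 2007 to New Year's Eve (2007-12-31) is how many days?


Start: July 02, 2007
End: December 31, 2007
Days left in July: 29
August: 31
September: 30
October: 31
November: 30
... plus remaining months
Sum of remaining months: 153
Total: 29 + 153 = 182

182


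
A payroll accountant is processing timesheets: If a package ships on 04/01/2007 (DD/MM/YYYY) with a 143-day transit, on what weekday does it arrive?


Start: 2007-01-04 (Thursday)
Step 1 - find target date: add 143 days
  2007-01-04 + 143 days = 2007-05-27
Step 2 - day of week:
  143 mod 7 = 3
  Thursday + 3 days -> Sunday
Result: Sunday (2007-05-27)

Sunday


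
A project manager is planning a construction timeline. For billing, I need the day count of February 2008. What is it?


Month: February
Year: 2008
2008 is a leap year
February has 29 days
Total: 29 days

29


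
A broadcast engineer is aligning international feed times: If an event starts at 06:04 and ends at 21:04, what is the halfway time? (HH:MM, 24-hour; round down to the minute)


Start time: 06:04 = 364 minutes from midnight
End time: 21:04 = 1264 minutes from midnight
Sum: 364 + 1264 = 1628
Midpoint: 1628 / 2 = 814 minutes
Convert: 814 / 60 = 13 hours, 34 minutes
Result: 13:34

13:34


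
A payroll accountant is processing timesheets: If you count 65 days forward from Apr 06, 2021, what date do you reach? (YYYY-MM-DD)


Start: 2021-04-06
Adding 65 days
Days remaining in April: 24
After April: 41 days still to add
May 2021: 31 days, 10 remaining
June 2021 has 30 days, need 10
Result: 2021-06-10

2021-06-10


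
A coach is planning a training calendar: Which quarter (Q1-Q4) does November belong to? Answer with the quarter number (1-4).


Month: November (month 11)
Q1: January-March (months 1-3)
Q2: April-June (months 4-6)
Q3: July-September (months 7-9)
Q4: October-December (months 10-12)
Month 11 falls in Q4

4


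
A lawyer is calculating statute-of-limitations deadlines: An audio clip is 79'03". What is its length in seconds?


Minutes: 79
Seconds: 3
Convert minutes to seconds: 79 x 60 = 4740
Add remaining seconds: 4740 + 3 = 4743

4743


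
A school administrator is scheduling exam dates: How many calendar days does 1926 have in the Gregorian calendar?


Year: 1926
Check leap year rules:
Divisible by 4? No
1926 is not a leap year
Days: 365

365


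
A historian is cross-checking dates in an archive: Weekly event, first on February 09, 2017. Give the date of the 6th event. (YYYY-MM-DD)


First occurrence: 2017-02-09 (occurrence 1)
Each occurrence is 7 days after the previous.
Occurrence 6 is 5 weeks after the first.
5 weeks = 35 days
2017-02-09 + 35 days = 2017-03-16

2017-03-16


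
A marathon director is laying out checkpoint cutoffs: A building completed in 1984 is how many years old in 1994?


Birth year: 1984
Current year: 1994
Age = current year - birth year
Age = 1994 - 1984 = 10

10


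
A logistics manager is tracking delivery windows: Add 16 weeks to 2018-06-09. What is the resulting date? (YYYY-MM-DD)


Start: 2018-06-09
Weeks to add: 16
Convert to days: 16 x 7 = 112 days
Add 112 days to 2018-06-09
Result: 2018-09-29

2018-09-29


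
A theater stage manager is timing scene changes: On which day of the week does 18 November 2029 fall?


Date: 2029-11-18
January 1, 2029 is a Monday
Day of year: 322
Offset from Jan 1: 321 days
321 mod 7 = 6
Result: Sunday

Sunday


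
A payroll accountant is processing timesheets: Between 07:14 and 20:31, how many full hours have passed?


Start: 07:14
End: 20:31
Hour difference: 20 - 7 = 13 hours
Minute difference: 31 - 14 = 17 minutes
Total minutes: 797
Complete hours: 797 / 60 = 13 (remainder 17)

13


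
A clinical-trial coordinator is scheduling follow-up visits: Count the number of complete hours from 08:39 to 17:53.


Start: 08:39
End: 17:53
Hour difference: 17 - 8 = 9 hours
Minute difference: 53 - 39 = 14 minutes
Total minutes: 554
Complete hours: 554 / 60 = 9 (remainder 14)

9


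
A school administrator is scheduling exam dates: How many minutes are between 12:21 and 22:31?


Start time: 12:21 = 741 minutes from midnight
End time: 22:31 = 1351 minutes from midnight
Difference: 1351 - 741 = 610 minutes
That is 10 hours and 10 minutes

610


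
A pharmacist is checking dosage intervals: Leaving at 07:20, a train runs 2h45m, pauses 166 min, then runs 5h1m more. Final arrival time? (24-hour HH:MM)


Depart: 07:20
Leg 1: +165 min -> 10:05
Layover: +166 min -> 12:51
Leg 2: +301 min -> 17:52
Total travel: 632 minutes = 10h 32m
Arrival: 17:52

17:52


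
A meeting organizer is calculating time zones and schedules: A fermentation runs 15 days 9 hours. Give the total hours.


Days: 15
Extra hours: 9
Hours per day: 24
Days to hours: 15 x 24 = 360
Total: 360 + 9 = 369

369


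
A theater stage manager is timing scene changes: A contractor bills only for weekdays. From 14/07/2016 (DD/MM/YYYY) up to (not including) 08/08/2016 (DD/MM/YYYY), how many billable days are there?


Start: 2016-07-14 (Thursday)
End (exclusive): 2016-08-08 (Monday)
Total calendar days: 25
Full weeks: 25 // 7 = 3 -> 15 weekdays
Remaining 4 days starting on Thursday:
  Thu(w), Fri(w), Sat(-), Sun(-) -> 2 weekdays
Total business days: 15 + 2 = 17

17


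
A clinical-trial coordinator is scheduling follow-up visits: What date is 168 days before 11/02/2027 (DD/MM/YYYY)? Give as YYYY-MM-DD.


Start: 2027-02-11
Subtracting 168 days
Days already passed in February: 11
After going back through February: 157 more days to subtract
January 2027: 31 days, 126 remaining
December 2026: 31 days, 95 remaining
November 2026: 30 days, 65 remaining
October 2026: 31 days, 34 remaining
Result: 2026-08-27

2026-08-27


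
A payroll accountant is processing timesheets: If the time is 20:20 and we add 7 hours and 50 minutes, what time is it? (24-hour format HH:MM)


Start time: 20:20
Adding: 7 hours 50 minutes
Minutes: 20 + 50 = 70
Minute overflow: 70 >= 60, so carry 1 hour, minutes = 10
Hours: 20 + 7 + 1 = 28
Hour wraparound: 28 mod 24 = 4
Result: 04:10

04:10


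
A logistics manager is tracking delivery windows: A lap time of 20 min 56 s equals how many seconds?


Minutes: 20
Seconds: 56
Convert minutes to seconds: 20 x 60 = 1200
Add remaining seconds: 1200 + 56 = 1256

1256


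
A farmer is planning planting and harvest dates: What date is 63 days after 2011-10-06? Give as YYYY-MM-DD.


Start: 2011-10-06
Adding 63 days
Days remaining in October: 25
After October: 38 days still to add
November 2011: 30 days, 8 remaining
December 2011 has 31 days, need 8
Result: 2011-12-08

2011-12-08


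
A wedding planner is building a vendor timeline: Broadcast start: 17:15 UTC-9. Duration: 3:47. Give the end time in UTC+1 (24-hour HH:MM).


Start: 17:15 in UTC-9
Step 1 - add duration:
  minutes: 15 + 47 = 62 (carry 1h)
  hours: 17 + 3 + 1 = 21
  end in UTC-9: 21:02
Step 2 - convert UTC-9 -> UTC+1:
  offset difference: 1 - (-9) = 10 hours
  21 + (10) = 31 -> mod 24 = 7
Result: 07:02 in UTC+1

07:02


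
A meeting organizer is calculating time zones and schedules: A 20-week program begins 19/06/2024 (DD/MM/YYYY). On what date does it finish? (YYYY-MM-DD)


Start: 2024-06-19
Weeks to add: 20
Convert to days: 20 x 7 = 140 days
Add 140 days to 2024-06-19
Result: 2024-11-06

2024-11-06


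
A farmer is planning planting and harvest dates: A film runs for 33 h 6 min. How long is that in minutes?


Hours: 33
Minutes: 6
Convert hours to minutes: 33 x 60 = 1980
Add remaining minutes: 1980 + 6 = 1986

1986


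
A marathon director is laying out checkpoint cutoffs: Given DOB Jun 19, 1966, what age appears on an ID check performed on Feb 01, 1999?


Birth: 1966-06-19
Reference: 1999-02-01
Year difference: 1999 - 1966 = 33
Has birthday (06-19) occurred by 02-01? No
Birthday not yet reached this year -> subtract 1
Age in full years: 32

32


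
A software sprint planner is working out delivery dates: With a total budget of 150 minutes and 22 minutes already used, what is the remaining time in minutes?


Total budget: 150 minutes
Time used: 22 minutes
Remaining: 150 - 22 = 128 minutes
Percent used: 14.7%
Percent remaining: 85.3%

128


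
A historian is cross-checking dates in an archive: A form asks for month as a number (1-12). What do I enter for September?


Calendar month order:
8. August
9. September <--
10. October
September is month number 9

9


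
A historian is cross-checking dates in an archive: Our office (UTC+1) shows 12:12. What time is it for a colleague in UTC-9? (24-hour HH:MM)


Local time: 12:12 at UTC+1 (offset 1h)
Target zone: UTC-9 (offset -9h)
Difference: -9 - (1) = -10 hours
Calculation: 12 + (-10) = 2
Result: 02:12

02:12


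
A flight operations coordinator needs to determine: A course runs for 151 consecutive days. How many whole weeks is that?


Total days: 151
Days per week: 7
Division: 151 / 7 = 21 remainder 4
Complete weeks: 21
Remaining days: 4

21


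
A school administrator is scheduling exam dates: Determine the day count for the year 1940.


Year: 1940
Check leap year rules:
Divisible by 4? Yes
Divisible by 100? No
1940 is a leap year
Days: 366

366


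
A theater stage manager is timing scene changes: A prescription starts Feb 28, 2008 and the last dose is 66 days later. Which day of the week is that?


Start: 2008-02-28 (Thursday)
Step 1 - find target date: add 66 days
  2008-02-28 + 66 days = 2008-05-04
Step 2 - day of week:
  66 mod 7 = 3
  Thursday + 3 days -> Sunday
Result: Sunday (2008-05-04)

Sunday


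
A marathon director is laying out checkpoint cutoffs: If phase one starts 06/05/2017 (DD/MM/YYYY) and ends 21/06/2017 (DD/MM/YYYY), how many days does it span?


Start date: 2017-05-06
End date: 2017-06-21
May 2017: +26 days
Jun 2017: +20 days
Total: 46 days

46


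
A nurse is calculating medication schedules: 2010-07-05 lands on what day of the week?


Date: 2010-07-05
January 1, 2010 is a Friday
Day of year: 186
Offset from Jan 1: 185 days
185 mod 7 = 3
Result: Monday

Monday


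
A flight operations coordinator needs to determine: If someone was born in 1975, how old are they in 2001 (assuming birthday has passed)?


Birth year: 1975
Current year: 2001
Age = current year - birth year
Age = 2001 - 1975 = 26

26


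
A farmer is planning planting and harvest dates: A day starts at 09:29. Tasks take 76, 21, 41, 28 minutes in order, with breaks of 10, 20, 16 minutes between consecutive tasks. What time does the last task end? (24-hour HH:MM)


Start: 09:29 = 569 min from midnight
  after task 1 (76 min): 10:45
  after break (10 min): 10:55
  after task 2 (21 min): 11:16
  after break (20 min): 11:36
  after task 3 (41 min): 12:17
  after break (16 min): 12:33
  after task 4 (28 min): 13:01
Total elapsed: 212 minutes
End time: 13:01

13:01


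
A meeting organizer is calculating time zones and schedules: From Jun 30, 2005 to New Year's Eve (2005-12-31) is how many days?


Start: June 30, 2005
End: December 31, 2005
Days left in June: 0
July: 31
August: 31
September: 30
October: 31
... plus remaining months
Sum of remaining months: 184
Total: 0 + 184 = 184

184


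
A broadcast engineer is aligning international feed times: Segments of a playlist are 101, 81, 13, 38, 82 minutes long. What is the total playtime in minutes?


Durations: 101, 81, 13, 38, 82
Running sum: 101
+ 81 = 182
+ 13 = 195
+ 38 = 233
+ 82 = 315
Total duration: 315 minutes
That is 5 hours and 15 minutes

315


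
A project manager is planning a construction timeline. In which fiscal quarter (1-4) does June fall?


Month: June (month 6)
Q1: January-March (months 1-3)
Q2: April-June (months 4-6)
Q3: July-September (months 7-9)
Q4: October-December (months 10-12)
Month 6 falls in Q2

2


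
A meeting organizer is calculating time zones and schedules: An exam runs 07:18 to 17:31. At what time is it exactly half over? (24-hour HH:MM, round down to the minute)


Start time: 07:18 = 438 minutes from midnight
End time: 17:31 = 1051 minutes from midnight
Sum: 438 + 1051 = 1489
Midpoint: 1489 / 2 = 744 minutes
Convert: 744 / 60 = 12 hours, 24 minutes
Result: 12:24

12:24


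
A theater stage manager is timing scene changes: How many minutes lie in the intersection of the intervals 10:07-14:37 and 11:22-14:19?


Interval A: [607, 877] minutes from midnight
Interval B: [682, 859] minutes from midnight
Overlap start = max(607, 682) = 682
Overlap end = min(877, 859) = 859
Overlap = 859 - 682 = 177 minutes

177


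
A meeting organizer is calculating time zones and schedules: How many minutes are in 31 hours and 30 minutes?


Hours: 31
Extra minutes: 30
Minutes per hour: 60
Hours to minutes: 31 x 60 = 1860
Total: 1860 + 30 = 1890

1890


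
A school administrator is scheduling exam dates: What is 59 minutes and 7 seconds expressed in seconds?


Minutes: 59
Extra seconds: 7
Seconds per minute: 60
Minutes to seconds: 59 x 60 = 3540
Total: 3540 + 7 = 3547

3547


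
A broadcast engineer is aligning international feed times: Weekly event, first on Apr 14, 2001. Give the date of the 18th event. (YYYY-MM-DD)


First occurrence: 2001-04-14 (occurrence 1)
Each occurrence is 7 days after the previous.
Occurrence 18 is 17 weeks after the first.
17 weeks = 119 days
2001-04-14 + 119 days = 2001-08-11

2001-08-11


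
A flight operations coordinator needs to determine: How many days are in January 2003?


Month: January
Year: 2003
January is a 31-day month
Total: 31 days

31


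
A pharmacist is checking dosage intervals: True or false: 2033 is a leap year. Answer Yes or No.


Year: 2033
Divisible by 4? 2033 / 4 = 508.25 -> No
Not divisible by 4, so NOT a leap year

No


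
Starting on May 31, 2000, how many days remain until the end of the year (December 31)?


Start: May 31, 2000
End: December 31, 2000
Days left in May: 0
June: 30
July: 31
August: 31
September: 30
... plus remaining months
Sum of remaining months: 214
Total: 0 + 214 = 214

214


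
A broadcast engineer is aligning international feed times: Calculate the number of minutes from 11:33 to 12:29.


Start time: 11:33 = 693 minutes from midnight
End time: 12:29 = 749 minutes from midnight
Difference: 749 - 693 = 56 minutes
That is 0 hours and 56 minutes

56


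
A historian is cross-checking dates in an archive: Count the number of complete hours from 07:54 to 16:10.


Start: 07:54
End: 16:10
Hour difference: 16 - 7 = 9 hours
Minute difference: 10 - 54 = -44 minutes
Total minutes: 496
Complete hours: 496 / 60 = 8 (remainder 16)

8


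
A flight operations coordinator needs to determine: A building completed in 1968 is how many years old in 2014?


Birth year: 1968
Current year: 2014
Age = current year - birth year
Age = 2014 - 1968 = 46

46


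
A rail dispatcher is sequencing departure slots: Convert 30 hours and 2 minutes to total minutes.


Hours: 30
Extra minutes: 2
Minutes per hour: 60
Hours to minutes: 30 x 60 = 1800
Total: 1800 + 2 = 1802

1802


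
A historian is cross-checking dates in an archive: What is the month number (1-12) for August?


Calendar month order:
7. July
8. August <--
9. September
August is month number 8

8


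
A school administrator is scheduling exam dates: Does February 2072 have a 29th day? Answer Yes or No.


Year: 2072
Divisible by 4? 2072 / 4 = 518.0 -> Yes
Divisible by 100? 2072 / 100 = 20.72 -> No
Divisible by 4 but not 100, so it IS a leap year

Yes


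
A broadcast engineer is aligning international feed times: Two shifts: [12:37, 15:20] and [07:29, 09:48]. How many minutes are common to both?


Interval A: [757, 920] minutes from midnight
Interval B: [449, 588] minutes from midnight
Overlap start = max(757, 449) = 757
Overlap end = min(920, 588) = 588
End <= start, so the intervals do not overlap: 0 minutes

0


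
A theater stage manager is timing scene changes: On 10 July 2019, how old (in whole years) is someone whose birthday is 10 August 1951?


Birth: 1951-08-10
Reference: 2019-07-10
Year difference: 2019 - 1951 = 68
Has birthday (08-10) occurred by 07-10? No
Birthday not yet reached this year -> subtract 1
Age in full years: 67

67


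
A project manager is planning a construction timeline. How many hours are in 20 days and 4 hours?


Days: 20
Extra hours: 4
Hours per day: 24
Days to hours: 20 x 24 = 480
Total: 480 + 4 = 484

484


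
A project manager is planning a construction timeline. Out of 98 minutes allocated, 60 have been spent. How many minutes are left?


Total budget: 98 minutes
Time used: 60 minutes
Remaining: 98 - 60 = 38 minutes
Percent used: 61.2%
Percent remaining: 38.8%

38


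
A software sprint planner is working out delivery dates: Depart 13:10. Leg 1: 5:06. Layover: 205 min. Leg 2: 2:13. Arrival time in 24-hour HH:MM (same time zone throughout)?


Depart: 13:10
Leg 1: +306 min -> 18:16
Layover: +205 min -> 21:41
Leg 2: +133 min -> 23:54
Total travel: 644 minutes = 10h 44m
Arrival: 23:54

23:54


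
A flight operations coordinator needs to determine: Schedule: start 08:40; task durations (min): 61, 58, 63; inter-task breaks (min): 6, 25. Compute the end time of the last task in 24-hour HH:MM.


Start: 08:40 = 520 min from midnight
  after task 1 (61 min): 09:41
  after break (6 min): 09:47
  after task 2 (58 min): 10:45
  after break (25 min): 11:10
  after task 3 (63 min): 12:13
Total elapsed: 213 minutes
End time: 12:13

12:13


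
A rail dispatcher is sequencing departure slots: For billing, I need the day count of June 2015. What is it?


Month: June
Year: 2015
June is a 30-day month
Total: 30 days

30


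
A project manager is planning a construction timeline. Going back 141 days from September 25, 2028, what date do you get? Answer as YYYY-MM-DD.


Start: 2028-09-25
Subtracting 141 days
Days already passed in September: 25
After going back through September: 116 more days to subtract
August 2028: 31 days, 85 remaining
July 2028: 31 days, 54 remaining
June 2028: 30 days, 24 remaining
May 2028 has 31 days, need 24
Result: 2028-05-07

2028-05-07


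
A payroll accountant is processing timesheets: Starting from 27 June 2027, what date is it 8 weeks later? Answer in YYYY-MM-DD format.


Start: 2027-06-27
Weeks to add: 8
Convert to days: 8 x 7 = 56 days
Add 56 days to 2027-06-27
Result: 2027-08-22

2027-08-22


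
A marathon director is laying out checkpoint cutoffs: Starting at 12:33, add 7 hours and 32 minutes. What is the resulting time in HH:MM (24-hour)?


Start time: 12:33
Adding: 7 hours 32 minutes
Minutes: 33 + 32 = 65
Minute overflow: 65 >= 60, so carry 1 hour, minutes = 5
Hours: 12 + 7 + 1 = 20
Result: 20:05

20:05


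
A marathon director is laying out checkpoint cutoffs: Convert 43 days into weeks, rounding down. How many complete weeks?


Total days: 43
Days per week: 7
Division: 43 / 7 = 6 remainder 1
Complete weeks: 6
Remaining days: 1

6


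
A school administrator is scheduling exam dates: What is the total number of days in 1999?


Year: 1999
Check leap year rules:
Divisible by 4? No
1999 is not a leap year
Days: 365

365


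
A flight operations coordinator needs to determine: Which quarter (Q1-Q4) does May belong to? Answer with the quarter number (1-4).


Month: May (month 5)
Q1: January-March (months 1-3)
Q2: April-June (months 4-6)
Q3: July-September (months 7-9)
Q4: October-December (months 10-12)
Month 5 falls in Q2

2


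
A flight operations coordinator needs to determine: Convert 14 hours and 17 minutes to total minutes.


Hours: 14
Minutes: 17
Convert hours to minutes: 14 x 60 = 840
Add remaining minutes: 840 + 17 = 857

857


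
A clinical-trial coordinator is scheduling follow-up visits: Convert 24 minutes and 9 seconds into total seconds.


Minutes: 24
Seconds: 9
Convert minutes to seconds: 24 x 60 = 1440
Add remaining seconds: 1440 + 9 = 1449

1449


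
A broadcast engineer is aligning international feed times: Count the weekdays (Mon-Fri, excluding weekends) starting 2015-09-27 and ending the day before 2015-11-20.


Start: 2015-09-27 (Sunday)
End (exclusive): 2015-11-20 (Friday)
Total calendar days: 54
Full weeks: 54 // 7 = 7 -> 35 weekdays
Remaining 5 days starting on Sunday:
  Sun(-), Mon(w), Tue(w), Wed(w), Thu(w) -> 4 weekdays
Total business days: 35 + 4 = 39

39


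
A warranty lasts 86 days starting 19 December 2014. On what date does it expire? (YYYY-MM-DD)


Start: 2014-12-19
Adding 86 days
Days remaining in December: 12
After December: 74 days still to add
January 2015: 31 days, 43 remaining
February 2015: 28 days, 15 remaining
March 2015 has 31 days, need 15
Result: 2015-03-15

2015-03-15


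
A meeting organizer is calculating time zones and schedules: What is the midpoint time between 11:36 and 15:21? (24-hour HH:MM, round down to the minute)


Start time: 11:36 = 696 minutes from midnight
End time: 15:21 = 921 minutes from midnight
Sum: 696 + 921 = 1617
Midpoint: 1617 / 2 = 808 minutes
Convert: 808 / 60 = 13 hours, 28 minutes
Result: 13:28

13:28


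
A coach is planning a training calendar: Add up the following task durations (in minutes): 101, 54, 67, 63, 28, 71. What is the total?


Durations: 101, 54, 67, 63, 28, 71
Running sum: 101
+ 54 = 155
+ 67 = 222
+ 63 = 285
+ 28 = 313
+ 71 = 384
Total duration: 384 minutes
That is 6 hours and 24 minutes

384


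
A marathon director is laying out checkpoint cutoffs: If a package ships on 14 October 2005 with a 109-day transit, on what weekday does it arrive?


Start: 2005-10-14 (Friday)
Step 1 - find target date: add 109 days
  2005-10-14 + 109 days = 2006-01-31
Step 2 - day of week:
  109 mod 7 = 4
  Friday + 4 days -> Tuesday
Result: Tuesday (2006-01-31)

Tuesday


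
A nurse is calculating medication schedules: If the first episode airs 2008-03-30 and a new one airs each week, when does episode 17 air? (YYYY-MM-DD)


First occurrence: 2008-03-30 (occurrence 1)
Each occurrence is 7 days after the previous.
Occurrence 17 is 16 weeks after the first.
16 weeks = 112 days
2008-03-30 + 112 days = 2008-07-20

2008-07-20


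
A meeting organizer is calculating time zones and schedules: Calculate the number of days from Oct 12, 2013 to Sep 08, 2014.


Start date: 2013-10-12
End date: 2014-09-08
Oct 2013: +20 days
Nov 2013: +30 days
Dec 2013: +31 days
... (9 more months)
Total: 331 days

331


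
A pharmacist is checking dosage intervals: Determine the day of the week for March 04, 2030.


Date: 2030-03-04
January 1, 2030 is a Tuesday
Day of year: 63
Offset from Jan 1: 62 days
62 mod 7 = 6
Result: Monday

Monday


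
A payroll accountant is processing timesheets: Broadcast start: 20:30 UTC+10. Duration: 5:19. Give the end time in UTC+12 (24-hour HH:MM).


Start: 20:30 in UTC+10
Step 1 - add duration:
  minutes: 30 + 19 = 49
  hours: 20 + 5 + 0 = 25
  end in UTC+10: 01:49
Step 2 - convert UTC+10 -> UTC+12:
  offset difference: 12 - (10) = 2 hours
  1 + (2) = 3 -> mod 24 = 3
Result: 03:49 in UTC+12

03:49


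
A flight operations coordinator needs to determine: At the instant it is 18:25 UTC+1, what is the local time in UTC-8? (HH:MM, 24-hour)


Local time: 18:25 at UTC+1 (offset 1h)
Target zone: UTC-8 (offset -8h)
Difference: -8 - (1) = -9 hours
Calculation: 18 + (-9) = 9
Result: 09:25

09:25


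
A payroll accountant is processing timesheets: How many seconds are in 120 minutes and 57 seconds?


Minutes: 120
Extra seconds: 57
Seconds per minute: 60
Minutes to seconds: 120 x 60 = 7200
Total: 7200 + 57 = 7257

7257


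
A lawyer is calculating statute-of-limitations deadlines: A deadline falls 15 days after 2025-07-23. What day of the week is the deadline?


Start: 2025-07-23 (Wednesday)
Step 1 - find target date: add 15 days
  2025-07-23 + 15 days = 2025-08-07
Step 2 - day of week:
  15 mod 7 = 1
  Wednesday + 1 days -> Thursday
Result: Thursday (2025-08-07)

Thursday


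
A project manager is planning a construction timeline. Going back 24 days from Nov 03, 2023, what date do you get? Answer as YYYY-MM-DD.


Start: 2023-11-03
Subtracting 24 days
Days already passed in November: 3
After going back through November: 21 more days to subtract
October 2023 has 31 days, need 21
Result: 2023-10-10

2023-10-10


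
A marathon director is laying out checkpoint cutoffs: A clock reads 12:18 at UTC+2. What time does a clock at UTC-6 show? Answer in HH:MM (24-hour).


Local time: 12:18 at UTC+2 (offset 2h)
Target zone: UTC-6 (offset -6h)
Difference: -6 - (2) = -8 hours
Calculation: 12 + (-8) = 4
Result: 04:18

04:18


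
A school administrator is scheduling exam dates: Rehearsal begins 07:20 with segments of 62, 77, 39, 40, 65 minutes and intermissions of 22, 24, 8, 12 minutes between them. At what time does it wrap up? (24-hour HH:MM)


Start: 07:20 = 440 min from midnight
  after task 1 (62 min): 08:22
  after break (22 min): 08:44
  after task 2 (77 min): 10:01
  after break (24 min): 10:25
  after task 3 (39 min): 11:04
  after break (8 min): 11:12
  after task 4 (40 min): 11:52
  after break (12 min): 12:04
  after task 5 (65 min): 13:09
Total elapsed: 349 minutes
End time: 13:09

13:09


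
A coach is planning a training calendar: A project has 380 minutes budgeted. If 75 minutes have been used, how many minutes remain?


Total budget: 380 minutes
Time used: 75 minutes
Remaining: 380 - 75 = 305 minutes
Percent used: 19.7%
Percent remaining: 80.3%

305


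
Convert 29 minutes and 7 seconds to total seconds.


Minutes: 29
Extra seconds: 7
Seconds per minute: 60
Minutes to seconds: 29 x 60 = 1740
Total: 1740 + 7 = 1747

1747


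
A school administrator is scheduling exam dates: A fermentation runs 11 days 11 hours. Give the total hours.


Days: 11
Extra hours: 11
Hours per day: 24
Days to hours: 11 x 24 = 264
Total: 264 + 11 = 275

275


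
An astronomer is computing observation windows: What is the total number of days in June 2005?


Month: June
Year: 2005
June is a 30-day month
Total: 30 days

30


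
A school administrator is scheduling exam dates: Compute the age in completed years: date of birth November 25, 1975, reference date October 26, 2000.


Birth: 1975-11-25
Reference: 2000-10-26
Year difference: 2000 - 1975 = 25
Has birthday (11-25) occurred by 10-26? No
Birthday not yet reached this year -> subtract 1
Age in full years: 24

24


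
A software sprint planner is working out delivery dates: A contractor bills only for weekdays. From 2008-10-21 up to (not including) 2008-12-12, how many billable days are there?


Start: 2008-10-21 (Tuesday)
End (exclusive): 2008-12-12 (Friday)
Total calendar days: 52
Full weeks: 52 // 7 = 7 -> 35 weekdays
Remaining 3 days starting on Tuesday:
  Tue(w), Wed(w), Thu(w) -> 3 weekdays
Total business days: 35 + 3 = 38

38


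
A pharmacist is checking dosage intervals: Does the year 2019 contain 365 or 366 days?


Year: 2019
Check leap year rules:
Divisible by 4? No
2019 is not a leap year
Days: 365

365


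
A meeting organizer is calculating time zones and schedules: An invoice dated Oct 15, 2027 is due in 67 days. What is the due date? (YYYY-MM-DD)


Start: 2027-10-15
Adding 67 days
Days remaining in October: 16
After October: 51 days still to add
November 2027: 30 days, 21 remaining
December 2027 has 31 days, need 21
Result: 2027-12-21

2027-12-21


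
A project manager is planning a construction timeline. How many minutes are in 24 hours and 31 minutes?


Hours: 24
Minutes: 31
Convert hours to minutes: 24 x 60 = 1440
Add remaining minutes: 1440 + 31 = 1471

1471
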